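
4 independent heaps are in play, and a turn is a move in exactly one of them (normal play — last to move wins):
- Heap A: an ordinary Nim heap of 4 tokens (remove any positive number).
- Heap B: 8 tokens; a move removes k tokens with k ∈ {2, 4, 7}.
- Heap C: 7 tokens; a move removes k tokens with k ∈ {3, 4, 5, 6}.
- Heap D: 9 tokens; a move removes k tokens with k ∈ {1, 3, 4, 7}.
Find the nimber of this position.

6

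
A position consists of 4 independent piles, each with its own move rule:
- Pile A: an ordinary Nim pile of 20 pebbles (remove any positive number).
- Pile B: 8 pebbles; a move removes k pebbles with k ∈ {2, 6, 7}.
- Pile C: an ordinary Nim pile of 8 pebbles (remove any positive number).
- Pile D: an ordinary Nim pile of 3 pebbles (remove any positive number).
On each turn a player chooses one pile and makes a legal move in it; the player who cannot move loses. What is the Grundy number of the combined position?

Pile A is a plain Nim pile of size 20, so its Grundy value is 20.
Grundy values for pile B (subtraction set {2, 6, 7}):
g(0) = mex{} = 0
g(1) = mex{} = 0
g(2) = mex{0} = 1
g(3) = mex{0} = 1
g(4) = mex{1} = 0
g(5) = mex{1} = 0
g(6) = mex{0} = 1
g(7) = mex{0} = 1
g(8) = mex{0,1} = 2
So g(8) = 2.
Pile C is a plain Nim pile of size 8, so its Grundy value is 8.
Pile D is a plain Nim pile of size 3, so its Grundy value is 3.
The value of a disjunctive sum is the nim-sum of the parts.
Combined value = 20 XOR 2 XOR 8 XOR 3 = 29.

29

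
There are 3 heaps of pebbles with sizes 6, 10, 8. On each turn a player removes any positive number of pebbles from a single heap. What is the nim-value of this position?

4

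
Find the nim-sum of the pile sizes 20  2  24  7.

9

Write each in binary and XOR column by column:
  10100  (20)
  00010  (2)
  11000  (24)
  00111  (7)
  -----
  01001  (9)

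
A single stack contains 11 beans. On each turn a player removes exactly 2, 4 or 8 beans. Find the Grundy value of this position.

2

Build the Grundy sequence with g(k) = mex{g(k−s) : s ∈ {2, 4, 8}, s ≤ k}:
k:     0  1  2  3  4  5  6  7  8  9 10 11
g(k):  0  0  1  1  2  2  0  0  1  1  2  2
So g(11) = 2.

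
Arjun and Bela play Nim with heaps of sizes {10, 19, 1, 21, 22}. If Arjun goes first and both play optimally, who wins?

Nim-sum: 10 ^ 19 ^ 1 ^ 21 ^ 22 = 27.
The nim-sum is 27 ≠ 0, so this is an N-position: the player to move can win; Arjun has a winning move.

Arjun wins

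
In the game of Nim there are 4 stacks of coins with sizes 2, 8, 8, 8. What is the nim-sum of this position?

10

Compute the nim-sum pairwise:
2 XOR 8 = 10
10 XOR 8 = 2
2 XOR 8 = 10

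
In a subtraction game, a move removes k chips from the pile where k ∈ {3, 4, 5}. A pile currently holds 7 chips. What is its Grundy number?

Compute g(0), g(1), … for moves {3, 4, 5}:
k:     0  1  2  3  4  5  6  7
g(k):  0  0  0  1  1  1  2  2
So g(7) = 2.

2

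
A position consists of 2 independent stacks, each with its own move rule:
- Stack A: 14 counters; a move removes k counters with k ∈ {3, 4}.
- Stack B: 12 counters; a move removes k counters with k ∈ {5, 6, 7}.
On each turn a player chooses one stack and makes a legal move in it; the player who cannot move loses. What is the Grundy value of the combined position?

0

Build the Grundy sequence for stack A with g(k) = mex{g(k−s) : s ∈ {3, 4}, s ≤ k}:
g(0) = mex{} = 0
g(1) = mex{} = 0
g(2) = mex{} = 0
g(3) = mex{0} = 1
g(4) = mex{0} = 1
g(5) = mex{0} = 1
g(6) = mex{0,1} = 2
g(7) = mex{1} = 0
g(8) = mex{1} = 0
g(9) = mex{1,2} = 0
g(10) = mex{0,2} = 1
g(11) = mex{0} = 1
g(12) = mex{0} = 1
g(13) = mex{0,1} = 2
g(14) = mex{1} = 0
So g(14) = 0.
For stack B, compute g(0), g(1), … with moves {5, 6, 7}:
g(0) = mex{} = 0
g(1) = mex{} = 0
g(2) = mex{} = 0
g(3) = mex{} = 0
g(4) = mex{} = 0
g(5) = mex{0} = 1
g(6) = mex{0} = 1
g(7) = mex{0} = 1
g(8) = mex{0} = 1
g(9) = mex{0} = 1
g(10) = mex{0,1} = 2
g(11) = mex{0,1} = 2
g(12) = mex{1} = 0
So g(12) = 0.
The value of a disjunctive sum is the nim-sum of the parts.
Combined value = 0 ⊕ 0 = 0.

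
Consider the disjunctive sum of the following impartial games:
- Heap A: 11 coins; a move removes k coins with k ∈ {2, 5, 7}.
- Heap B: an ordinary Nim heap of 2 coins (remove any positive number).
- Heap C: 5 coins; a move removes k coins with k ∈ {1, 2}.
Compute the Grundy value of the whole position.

3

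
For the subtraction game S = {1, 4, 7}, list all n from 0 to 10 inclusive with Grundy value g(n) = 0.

0, 2, 5, 8, 10

Compute g(0), g(1), … for moves {1, 4, 7}:
g(0) = mex{} = 0
g(1) = mex{0} = 1
g(2) = mex{1} = 0
g(3) = mex{0} = 1
g(4) = mex{0,1} = 2
g(5) = mex{1,2} = 0
g(6) = mex{0} = 1
g(7) = mex{0,1} = 2
g(8) = mex{1,2} = 0
g(9) = mex{0} = 1
g(10) = mex{1} = 0
The P-positions (g = 0) in 0..10 are 0, 2, 5, 8, 10.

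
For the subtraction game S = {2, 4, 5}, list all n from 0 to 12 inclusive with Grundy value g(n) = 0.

Grundy values for subtraction set {2, 4, 5}:
k:     0  1  2  3  4  5  6  7  8  9 10 11 12
g(k):  0  0  1  1  2  2  3  0  0  1  1  2  2
The P-positions (g = 0) in 0..12 are 0, 1, 7, 8.

0, 1, 7, 8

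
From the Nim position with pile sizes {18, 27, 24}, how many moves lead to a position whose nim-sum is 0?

Compute the nim-sum pairwise:
18 ⊕ 27 = 9
9 ⊕ 24 = 17
The overall nim-sum is X = 17. A pile of size p has a winning move iff p XOR X < p (reduce it to p XOR X).
  18: 18 XOR 17 = 3 < 18 — winning move (to 3).
  27: 27 XOR 17 = 10 < 27 — winning move (to 10).
  24: 24 XOR 17 = 9 < 24 — winning move (to 9).
That gives 3 winning moves.

3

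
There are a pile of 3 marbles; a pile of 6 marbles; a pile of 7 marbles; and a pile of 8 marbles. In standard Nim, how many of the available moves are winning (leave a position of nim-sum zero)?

1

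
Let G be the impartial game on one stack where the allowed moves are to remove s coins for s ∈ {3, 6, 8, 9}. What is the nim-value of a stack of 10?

Build the Grundy sequence with g(k) = mex{g(k−s) : s ∈ {3, 6, 8, 9}, s ≤ k}:
k:     0  1  2  3  4  5  6  7  8  9 10
g(k):  0  0  0  1  1  1  2  2  2  3  3
So g(10) = 3.

3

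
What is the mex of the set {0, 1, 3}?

2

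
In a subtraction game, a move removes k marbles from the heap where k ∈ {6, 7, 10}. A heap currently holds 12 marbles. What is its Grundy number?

Build the Grundy sequence with g(k) = mex{g(k−s) : s ∈ {6, 7, 10}, s ≤ k}:
g(0) = mex{} = 0
g(1) = mex{} = 0
g(2) = mex{} = 0
g(3) = mex{} = 0
g(4) = mex{} = 0
g(5) = mex{} = 0
g(6) = mex{0} = 1
g(7) = mex{0} = 1
g(8) = mex{0} = 1
g(9) = mex{0} = 1
g(10) = mex{0} = 1
g(11) = mex{0} = 1
g(12) = mex{0,1} = 2
So g(12) = 2.

2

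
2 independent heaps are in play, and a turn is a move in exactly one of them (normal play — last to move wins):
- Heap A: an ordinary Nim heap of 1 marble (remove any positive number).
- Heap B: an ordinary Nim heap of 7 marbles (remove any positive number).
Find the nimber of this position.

6

Heap A is a plain Nim heap of size 1, so its Grundy value is 1.
Heap B is a plain Nim heap of size 7, so its Grundy value is 7.
By the Sprague-Grundy theorem, the Grundy value of a sum of independent games is the XOR of the component values.
Combined value = 1 XOR 7 = 6.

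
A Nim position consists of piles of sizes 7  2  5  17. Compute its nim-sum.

Compute the nim-sum pairwise:
7 XOR 2 = 5
5 XOR 5 = 0
0 XOR 17 = 17

17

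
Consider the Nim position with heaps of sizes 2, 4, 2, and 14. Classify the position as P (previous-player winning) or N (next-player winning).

N-position

Compute the nim-sum pairwise:
2 ^ 4 = 6
6 ^ 2 = 4
4 ^ 14 = 10
The nim-sum is 10 ≠ 0, so this is an N-position: the player to move can win.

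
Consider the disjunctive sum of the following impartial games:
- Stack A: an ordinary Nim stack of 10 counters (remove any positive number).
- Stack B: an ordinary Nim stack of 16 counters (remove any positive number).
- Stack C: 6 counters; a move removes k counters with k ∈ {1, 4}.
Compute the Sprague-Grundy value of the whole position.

Stack A is a plain Nim stack of size 10, so its Grundy value is 10.
Stack B is a plain Nim stack of size 16, so its Grundy value is 16.
For stack C, compute g(0), g(1), … with moves {1, 4}:
g(0) = mex{} = 0
g(1) = mex{0} = 1
g(2) = mex{1} = 0
g(3) = mex{0} = 1
g(4) = mex{0,1} = 2
g(5) = mex{1,2} = 0
g(6) = mex{0} = 1
So g(6) = 1.
By the Sprague-Grundy theorem, the Grundy value of a sum of independent games is the XOR of the component values.
Combined value = 10 ⊕ 16 ⊕ 1 = 27.

27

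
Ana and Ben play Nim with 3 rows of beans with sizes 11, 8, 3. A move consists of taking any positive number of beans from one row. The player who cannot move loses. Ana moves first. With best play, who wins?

Ben wins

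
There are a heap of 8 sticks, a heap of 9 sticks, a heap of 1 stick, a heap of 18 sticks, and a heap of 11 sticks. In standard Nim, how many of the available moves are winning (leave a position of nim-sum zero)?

1

Nim-sum: 8 ⊕ 9 ⊕ 1 ⊕ 18 ⊕ 11 = 25.
The overall nim-sum is X = 25. A heap of size p has a winning move iff p XOR X < p (reduce it to p XOR X).
  8: 8 XOR 25 = 17 ≥ 8 — no move.
  9: 9 XOR 25 = 16 ≥ 9 — no move.
  1: 1 XOR 25 = 24 ≥ 1 — no move.
  18: 18 XOR 25 = 11 < 18 — winning move (to 11).
  11: 11 XOR 25 = 18 ≥ 11 — no move.
That gives 1 winning move.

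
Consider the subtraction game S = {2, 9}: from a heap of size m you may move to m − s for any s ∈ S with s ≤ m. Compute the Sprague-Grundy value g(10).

1

Compute g(0), g(1), … for moves {2, 9}:
k:     0  1  2  3  4  5  6  7  8  9 10
g(k):  0  0  1  1  0  0  1  1  0  2  1
So g(10) = 1.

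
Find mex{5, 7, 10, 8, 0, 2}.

1

0 is in the set but 1 is not, so the mex is 1.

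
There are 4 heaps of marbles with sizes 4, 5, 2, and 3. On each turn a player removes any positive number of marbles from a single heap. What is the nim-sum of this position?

0

Nim-sum: 4 ⊕ 5 ⊕ 2 ⊕ 3 = 0.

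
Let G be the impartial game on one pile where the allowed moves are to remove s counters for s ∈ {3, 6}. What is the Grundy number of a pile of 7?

Build the Grundy sequence with g(k) = mex{g(k−s) : s ∈ {3, 6}, s ≤ k}:
g(0) = mex{} = 0
g(1) = mex{} = 0
g(2) = mex{} = 0
g(3) = mex{0} = 1
g(4) = mex{0} = 1
g(5) = mex{0} = 1
g(6) = mex{0,1} = 2
g(7) = mex{0,1} = 2
So g(7) = 2.

2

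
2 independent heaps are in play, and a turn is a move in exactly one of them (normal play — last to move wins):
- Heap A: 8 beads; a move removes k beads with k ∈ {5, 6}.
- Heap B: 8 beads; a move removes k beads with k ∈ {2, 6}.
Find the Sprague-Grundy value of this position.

Build the Grundy sequence for heap A with g(k) = mex{g(k−s) : s ∈ {5, 6}, s ≤ k}:
g(0) = mex{} = 0
g(1) = mex{} = 0
g(2) = mex{} = 0
g(3) = mex{} = 0
g(4) = mex{} = 0
g(5) = mex{0} = 1
g(6) = mex{0} = 1
g(7) = mex{0} = 1
g(8) = mex{0} = 1
So g(8) = 1.
Build the Grundy sequence for heap B with g(k) = mex{g(k−s) : s ∈ {2, 6}, s ≤ k}:
g(0) = mex{} = 0
g(1) = mex{} = 0
g(2) = mex{0} = 1
g(3) = mex{0} = 1
g(4) = mex{1} = 0
g(5) = mex{1} = 0
g(6) = mex{0} = 1
g(7) = mex{0} = 1
g(8) = mex{1} = 0
So g(8) = 0.
By the Sprague-Grundy theorem, the Grundy value of a sum of independent games is the XOR of the component values.
Combined value = 1 ⊕ 0 = 1.

1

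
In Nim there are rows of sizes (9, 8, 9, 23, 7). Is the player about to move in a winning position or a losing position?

Nim-sum: 9 XOR 8 XOR 9 XOR 23 XOR 7 = 24.
The nim-sum is 24 ≠ 0, so this is an N-position: the player to move can win.

Winning position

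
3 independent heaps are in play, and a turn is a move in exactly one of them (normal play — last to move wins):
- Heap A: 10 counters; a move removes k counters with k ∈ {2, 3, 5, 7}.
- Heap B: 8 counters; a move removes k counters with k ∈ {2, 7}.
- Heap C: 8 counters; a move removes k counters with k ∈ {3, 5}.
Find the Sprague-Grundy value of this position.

For heap A, compute g(0), g(1), … with moves {2, 3, 5, 7}:
g(0) = mex{} = 0
g(1) = mex{} = 0
g(2) = mex{0} = 1
g(3) = mex{0} = 1
g(4) = mex{0,1} = 2
g(5) = mex{0,1} = 2
g(6) = mex{0,1,2} = 3
g(7) = mex{0,1,2} = 3
g(8) = mex{0,1,2,3} = 4
g(9) = mex{1,2,3} = 0
g(10) = mex{1,2,3,4} = 0
So g(10) = 0.
Grundy values for heap B (subtraction set {2, 7}):
k:     0  1  2  3  4  5  6  7  8
g(k):  0  0  1  1  0  0  1  1  2
So g(8) = 2.
Grundy values for heap C (subtraction set {3, 5}):
k:     0  1  2  3  4  5  6  7  8
g(k):  0  0  0  1  1  1  2  2  0
So g(8) = 0.
By the Sprague-Grundy theorem, the Grundy value of a sum of independent games is the XOR of the component values.
Combined value = 0 ⊕ 2 ⊕ 0 = 2.

2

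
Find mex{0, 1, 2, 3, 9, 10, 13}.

4

The values 0, 1, 2, 3 are all present; 4 is the first non-negative integer missing from the set.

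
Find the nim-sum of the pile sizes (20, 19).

7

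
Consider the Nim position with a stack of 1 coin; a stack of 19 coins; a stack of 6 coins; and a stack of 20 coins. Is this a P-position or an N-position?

In binary:
  00001  (1)
  10011  (19)
  00110  (6)
  10100  (20)
  -----
  00000  (0)
The nim-sum is 0, so this is a P-position: the player to move is in a losing position under optimal play.

P-position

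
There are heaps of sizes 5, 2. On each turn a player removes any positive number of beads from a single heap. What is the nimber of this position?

7

In binary:
  101  (5)
  010  (2)
  ---
  111  (7)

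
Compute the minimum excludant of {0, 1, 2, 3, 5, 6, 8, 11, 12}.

The values 0, 1, 2, 3 are all present; 4 is the first non-negative integer missing from the set.

4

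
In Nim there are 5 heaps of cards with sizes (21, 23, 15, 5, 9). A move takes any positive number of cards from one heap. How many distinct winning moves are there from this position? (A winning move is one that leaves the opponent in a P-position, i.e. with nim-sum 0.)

5

Compute the nim-sum pairwise:
21 ⊕ 23 = 2
2 ⊕ 15 = 13
13 ⊕ 5 = 8
8 ⊕ 9 = 1
The overall nim-sum is X = 1. A heap of size p has a winning move iff p XOR X < p (reduce it to p XOR X).
  21: 21 XOR 1 = 20 < 21 — winning move (to 20).
  23: 23 XOR 1 = 22 < 23 — winning move (to 22).
  15: 15 XOR 1 = 14 < 15 — winning move (to 14).
  5: 5 XOR 1 = 4 < 5 — winning move (to 4).
  9: 9 XOR 1 = 8 < 9 — winning move (to 8).
That gives 5 winning moves.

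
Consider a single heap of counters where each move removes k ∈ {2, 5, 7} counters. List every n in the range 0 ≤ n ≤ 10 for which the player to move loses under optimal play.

0, 1, 4, 10

Compute g(0), g(1), … for moves {2, 5, 7}:
g(0) = mex{} = 0
g(1) = mex{} = 0
g(2) = mex{0} = 1
g(3) = mex{0} = 1
g(4) = mex{1} = 0
g(5) = mex{0,1} = 2
g(6) = mex{0} = 1
g(7) = mex{0,1,2} = 3
g(8) = mex{0,1} = 2
g(9) = mex{0,1,3} = 2
g(10) = mex{1,2} = 0
The P-positions (g = 0) in 0..10 are 0, 1, 4, 10.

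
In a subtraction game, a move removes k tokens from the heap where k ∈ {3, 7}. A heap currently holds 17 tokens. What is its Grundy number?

Grundy values for subtraction set {3, 7}:
k:     0  1  2  3  4  5  6  7  8  9 10 11 12 13 14 15 16 17
g(k):  0  0  0  1  1  1  0  2  2  1  0  0  0  1  1  1  0  2
So g(17) = 2.

2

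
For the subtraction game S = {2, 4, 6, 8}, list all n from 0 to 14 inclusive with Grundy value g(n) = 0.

0, 1, 10, 11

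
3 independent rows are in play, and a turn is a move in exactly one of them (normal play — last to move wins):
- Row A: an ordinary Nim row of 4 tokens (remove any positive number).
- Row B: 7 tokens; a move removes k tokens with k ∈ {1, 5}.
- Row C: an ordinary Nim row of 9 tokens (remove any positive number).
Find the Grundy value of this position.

12

Row A is a plain Nim row of size 4, so its Grundy value is 4.
For row B, compute g(0), g(1), … with moves {1, 5}:
k:     0  1  2  3  4  5  6  7
g(k):  0  1  0  1  0  1  0  1
So g(7) = 1.
Row C is a plain Nim row of size 9, so its Grundy value is 9.
By the Sprague-Grundy theorem, the Grundy value of a sum of independent games is the XOR of the component values.
Combined value = 4 ⊕ 1 ⊕ 9 = 12.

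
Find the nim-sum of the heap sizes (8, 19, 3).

24

Bitwise XOR of the heap sizes:
  01000  (8)
  10011  (19)
  00011  (3)
  -----
  11000  (24)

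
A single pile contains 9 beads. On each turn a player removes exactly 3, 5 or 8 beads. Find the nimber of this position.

Build the Grundy sequence with g(k) = mex{g(k−s) : s ∈ {3, 5, 8}, s ≤ k}:
k:     0  1  2  3  4  5  6  7  8  9
g(k):  0  0  0  1  1  1  2  2  2  3
So g(9) = 3.

3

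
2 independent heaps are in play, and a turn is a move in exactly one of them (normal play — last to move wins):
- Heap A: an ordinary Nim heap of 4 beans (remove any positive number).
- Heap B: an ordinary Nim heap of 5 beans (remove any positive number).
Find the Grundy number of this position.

1

Heap A is a plain Nim heap of size 4, so its Grundy value is 4.
Heap B is a plain Nim heap of size 5, so its Grundy value is 5.
The value of a disjunctive sum is the nim-sum of the parts.
Combined value = 4 ⊕ 5 = 1.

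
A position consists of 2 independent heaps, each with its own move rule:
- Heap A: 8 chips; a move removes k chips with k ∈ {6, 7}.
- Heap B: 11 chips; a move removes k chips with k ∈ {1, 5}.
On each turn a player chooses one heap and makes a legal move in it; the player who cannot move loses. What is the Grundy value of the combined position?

0

For heap A, compute g(0), g(1), … with moves {6, 7}:
k:     0  1  2  3  4  5  6  7  8
g(k):  0  0  0  0  0  0  1  1  1
So g(8) = 1.
For heap B, compute g(0), g(1), … with moves {1, 5}:
k:     0  1  2  3  4  5  6  7  8  9 10 11
g(k):  0  1  0  1  0  1  0  1  0  1  0  1
So g(11) = 1.
The value of a disjunctive sum is the nim-sum of the parts.
Combined value = 1 XOR 1 = 0.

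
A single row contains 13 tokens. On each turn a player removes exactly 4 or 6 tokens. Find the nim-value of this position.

Grundy values for subtraction set {4, 6}:
g(0) = mex{} = 0
g(1) = mex{} = 0
g(2) = mex{} = 0
g(3) = mex{} = 0
g(4) = mex{0} = 1
g(5) = mex{0} = 1
g(6) = mex{0} = 1
g(7) = mex{0} = 1
g(8) = mex{0,1} = 2
g(9) = mex{0,1} = 2
g(10) = mex{1} = 0
g(11) = mex{1} = 0
g(12) = mex{1,2} = 0
g(13) = mex{1,2} = 0
So g(13) = 0.

0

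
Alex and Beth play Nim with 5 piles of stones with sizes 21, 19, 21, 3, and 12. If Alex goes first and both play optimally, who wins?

Alex wins

Compute the nim-sum pairwise:
21 XOR 19 = 6
6 XOR 21 = 19
19 XOR 3 = 16
16 XOR 12 = 28
The nim-sum is 28 ≠ 0, so this is an N-position: the player to move can win; Alex has a winning move.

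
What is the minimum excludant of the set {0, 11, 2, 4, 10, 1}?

3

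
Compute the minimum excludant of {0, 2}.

1

0 is in the set but 1 is not, so the mex is 1.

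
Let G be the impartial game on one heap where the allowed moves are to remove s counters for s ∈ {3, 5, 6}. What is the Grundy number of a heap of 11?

0

Build the Grundy sequence with g(k) = mex{g(k−s) : s ∈ {3, 5, 6}, s ≤ k}:
k:     0  1  2  3  4  5  6  7  8  9 10 11
g(k):  0  0  0  1  1  1  2  2  2  0  0  0
So g(11) = 0.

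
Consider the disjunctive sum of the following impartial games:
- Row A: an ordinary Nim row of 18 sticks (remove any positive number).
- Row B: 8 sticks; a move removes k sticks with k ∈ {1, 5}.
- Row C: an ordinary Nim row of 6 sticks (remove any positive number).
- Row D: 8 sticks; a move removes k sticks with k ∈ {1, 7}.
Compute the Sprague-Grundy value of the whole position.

Row A is a plain Nim row of size 18, so its Grundy value is 18.
Grundy values for row B (subtraction set {1, 5}):
g(0) = mex{} = 0
g(1) = mex{0} = 1
g(2) = mex{1} = 0
g(3) = mex{0} = 1
g(4) = mex{1} = 0
g(5) = mex{0} = 1
g(6) = mex{1} = 0
g(7) = mex{0} = 1
g(8) = mex{1} = 0
So g(8) = 0.
Row C is a plain Nim row of size 6, so its Grundy value is 6.
For row D, compute g(0), g(1), … with moves {1, 7}:
g(0) = mex{} = 0
g(1) = mex{0} = 1
g(2) = mex{1} = 0
g(3) = mex{0} = 1
g(4) = mex{1} = 0
g(5) = mex{0} = 1
g(6) = mex{1} = 0
g(7) = mex{0} = 1
g(8) = mex{1} = 0
So g(8) = 0.
The value of a disjunctive sum is the nim-sum of the parts.
Combined value = 18 XOR 0 XOR 6 XOR 0 = 20.

20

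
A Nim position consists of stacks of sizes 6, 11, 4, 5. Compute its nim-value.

In binary:
  0110  (6)
  1011  (11)
  0100  (4)
  0101  (5)
  ----
  1100  (12)

12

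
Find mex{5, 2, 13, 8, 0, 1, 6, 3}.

4

The values 0, 1, 2, 3 are all present; 4 is the first non-negative integer missing from the set.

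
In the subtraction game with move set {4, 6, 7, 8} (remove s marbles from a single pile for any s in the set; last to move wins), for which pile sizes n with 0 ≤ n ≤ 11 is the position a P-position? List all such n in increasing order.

0, 1, 2, 3

Grundy values for subtraction set {4, 6, 7, 8}:
k:     0  1  2  3  4  5  6  7  8  9 10 11
g(k):  0  0  0  0  1  1  1  1  2  2  2  2
The P-positions (g = 0) in 0..11 are 0, 1, 2, 3.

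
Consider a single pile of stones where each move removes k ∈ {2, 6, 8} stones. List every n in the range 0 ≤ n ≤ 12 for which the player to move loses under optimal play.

0, 1, 4, 5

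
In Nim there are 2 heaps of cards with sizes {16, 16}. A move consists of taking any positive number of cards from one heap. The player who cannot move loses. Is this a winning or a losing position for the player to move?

Compute the nim-sum pairwise:
16 ^ 16 = 0
The nim-sum is 0, so this is a P-position: the player to move is in a losing position under optimal play.

Losing position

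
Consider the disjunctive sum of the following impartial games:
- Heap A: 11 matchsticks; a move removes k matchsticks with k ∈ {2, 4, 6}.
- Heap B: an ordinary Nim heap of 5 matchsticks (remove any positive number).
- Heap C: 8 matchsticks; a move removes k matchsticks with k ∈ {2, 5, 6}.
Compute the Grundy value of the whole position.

4

Build the Grundy sequence for heap A with g(k) = mex{g(k−s) : s ∈ {2, 4, 6}, s ≤ k}:
g(0) = mex{} = 0
g(1) = mex{} = 0
g(2) = mex{0} = 1
g(3) = mex{0} = 1
g(4) = mex{0,1} = 2
g(5) = mex{0,1} = 2
g(6) = mex{0,1,2} = 3
g(7) = mex{0,1,2} = 3
g(8) = mex{1,2,3} = 0
g(9) = mex{1,2,3} = 0
g(10) = mex{0,2,3} = 1
g(11) = mex{0,2,3} = 1
So g(11) = 1.
Heap B is a plain Nim heap of size 5, so its Grundy value is 5.
For heap C, compute g(0), g(1), … with moves {2, 5, 6}:
g(0) = mex{} = 0
g(1) = mex{} = 0
g(2) = mex{0} = 1
g(3) = mex{0} = 1
g(4) = mex{1} = 0
g(5) = mex{0,1} = 2
g(6) = mex{0} = 1
g(7) = mex{0,1,2} = 3
g(8) = mex{1} = 0
So g(8) = 0.
The value of a disjunctive sum is the nim-sum of the parts.
Combined value = 1 XOR 5 XOR 0 = 4.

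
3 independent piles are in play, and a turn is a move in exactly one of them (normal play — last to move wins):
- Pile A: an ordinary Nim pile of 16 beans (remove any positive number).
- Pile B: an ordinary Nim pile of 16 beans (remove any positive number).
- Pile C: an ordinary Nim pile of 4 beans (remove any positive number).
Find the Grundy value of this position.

4

Pile A is a plain Nim pile of size 16, so its Grundy value is 16.
Pile B is a plain Nim pile of size 16, so its Grundy value is 16.
Pile C is a plain Nim pile of size 4, so its Grundy value is 4.
The value of a disjunctive sum is the nim-sum of the parts.
Combined value = 16 XOR 16 XOR 4 = 4.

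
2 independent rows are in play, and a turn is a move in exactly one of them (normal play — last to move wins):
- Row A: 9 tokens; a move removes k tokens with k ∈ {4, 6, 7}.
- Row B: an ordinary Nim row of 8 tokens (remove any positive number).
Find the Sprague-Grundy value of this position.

10

Grundy values for row A (subtraction set {4, 6, 7}):
k:     0  1  2  3  4  5  6  7  8  9
g(k):  0  0  0  0  1  1  1  1  2  2
So g(9) = 2.
Row B is a plain Nim row of size 8, so its Grundy value is 8.
The value of a disjunctive sum is the nim-sum of the parts.
Combined value = 2 ⊕ 8 = 10.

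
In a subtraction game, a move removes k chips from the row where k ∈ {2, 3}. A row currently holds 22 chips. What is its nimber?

1

Grundy values for subtraction set {2, 3}:
k:     0  1  2  3  4  5  6  7  8  9 10 11 12 13 14 15 16 17 18 19 20 21 22
g(k):  0  0  1  1  2  0  0  1  1  2  0  0  1  1  2  0  0  1  1  2  0  0  1
So g(22) = 1.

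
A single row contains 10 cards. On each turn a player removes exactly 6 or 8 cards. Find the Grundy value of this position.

1

Build the Grundy sequence with g(k) = mex{g(k−s) : s ∈ {6, 8}, s ≤ k}:
g(0) = mex{} = 0
g(1) = mex{} = 0
g(2) = mex{} = 0
g(3) = mex{} = 0
g(4) = mex{} = 0
g(5) = mex{} = 0
g(6) = mex{0} = 1
g(7) = mex{0} = 1
g(8) = mex{0} = 1
g(9) = mex{0} = 1
g(10) = mex{0} = 1
So g(10) = 1.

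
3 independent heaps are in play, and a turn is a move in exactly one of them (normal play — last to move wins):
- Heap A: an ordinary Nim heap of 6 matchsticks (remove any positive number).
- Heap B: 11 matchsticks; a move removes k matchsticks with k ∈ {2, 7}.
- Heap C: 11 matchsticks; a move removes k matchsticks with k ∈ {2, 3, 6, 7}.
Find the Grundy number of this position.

6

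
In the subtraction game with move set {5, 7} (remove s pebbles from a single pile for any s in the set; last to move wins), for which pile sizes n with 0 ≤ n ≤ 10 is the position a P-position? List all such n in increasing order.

0, 1, 2, 3, 4

Build the Grundy sequence with g(k) = mex{g(k−s) : s ∈ {5, 7}, s ≤ k}:
k:     0  1  2  3  4  5  6  7  8  9 10
g(k):  0  0  0  0  0  1  1  1  1  1  2
The P-positions (g = 0) in 0..10 are 0, 1, 2, 3, 4.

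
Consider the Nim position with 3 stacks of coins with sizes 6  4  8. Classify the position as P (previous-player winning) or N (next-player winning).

In binary:
  0110  (6)
  0100  (4)
  1000  (8)
  ----
  1010  (10)
The nim-sum is 10 ≠ 0, so this is an N-position: the player to move can win.

N-position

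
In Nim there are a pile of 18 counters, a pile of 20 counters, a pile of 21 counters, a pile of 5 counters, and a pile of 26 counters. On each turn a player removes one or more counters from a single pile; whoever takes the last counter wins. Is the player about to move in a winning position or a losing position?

Winning position

Nim-sum: 18 ^ 20 ^ 21 ^ 5 ^ 26 = 12.
The nim-sum is 12 ≠ 0, so this is an N-position: the player to move can win.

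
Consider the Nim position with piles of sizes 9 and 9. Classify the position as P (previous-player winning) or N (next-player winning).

P-position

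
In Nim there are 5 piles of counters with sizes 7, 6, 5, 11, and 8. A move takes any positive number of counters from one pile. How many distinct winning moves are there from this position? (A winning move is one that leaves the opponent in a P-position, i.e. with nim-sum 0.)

3

Compute the nim-sum pairwise:
7 XOR 6 = 1
1 XOR 5 = 4
4 XOR 11 = 15
15 XOR 8 = 7
The overall nim-sum is X = 7. A pile of size p has a winning move iff p XOR X < p (reduce it to p XOR X).
  7: 7 XOR 7 = 0 < 7 — winning move (to 0).
  6: 6 XOR 7 = 1 < 6 — winning move (to 1).
  5: 5 XOR 7 = 2 < 5 — winning move (to 2).
  11: 11 XOR 7 = 12 ≥ 11 — no move.
  8: 8 XOR 7 = 15 ≥ 8 — no move.
That gives 3 winning moves.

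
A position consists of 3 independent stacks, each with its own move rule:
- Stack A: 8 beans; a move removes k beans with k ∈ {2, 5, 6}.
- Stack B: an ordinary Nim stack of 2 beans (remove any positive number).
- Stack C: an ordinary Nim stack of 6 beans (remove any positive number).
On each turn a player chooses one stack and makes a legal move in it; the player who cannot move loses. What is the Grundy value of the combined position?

Grundy values for stack A (subtraction set {2, 5, 6}):
g(0) = mex{} = 0
g(1) = mex{} = 0
g(2) = mex{0} = 1
g(3) = mex{0} = 1
g(4) = mex{1} = 0
g(5) = mex{0,1} = 2
g(6) = mex{0} = 1
g(7) = mex{0,1,2} = 3
g(8) = mex{1} = 0
So g(8) = 0.
Stack B is a plain Nim stack of size 2, so its Grundy value is 2.
Stack C is a plain Nim stack of size 6, so its Grundy value is 6.
By the Sprague-Grundy theorem, the Grundy value of a sum of independent games is the XOR of the component values.
Combined value = 0 XOR 2 XOR 6 = 4.

4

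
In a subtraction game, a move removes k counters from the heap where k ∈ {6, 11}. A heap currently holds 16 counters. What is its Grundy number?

2

Compute g(0), g(1), … for moves {6, 11}:
k:     0  1  2  3  4  5  6  7  8  9 10 11 12 13 14 15 16
g(k):  0  0  0  0  0  0  1  1  1  1  1  1  2  2  2  2  2
So g(16) = 2.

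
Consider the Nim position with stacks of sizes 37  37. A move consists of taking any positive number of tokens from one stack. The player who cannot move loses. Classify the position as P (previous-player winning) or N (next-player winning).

P-position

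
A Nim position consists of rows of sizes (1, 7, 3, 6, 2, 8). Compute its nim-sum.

9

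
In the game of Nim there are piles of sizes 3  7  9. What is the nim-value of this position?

13

Nim-sum: 3 XOR 7 XOR 9 = 13.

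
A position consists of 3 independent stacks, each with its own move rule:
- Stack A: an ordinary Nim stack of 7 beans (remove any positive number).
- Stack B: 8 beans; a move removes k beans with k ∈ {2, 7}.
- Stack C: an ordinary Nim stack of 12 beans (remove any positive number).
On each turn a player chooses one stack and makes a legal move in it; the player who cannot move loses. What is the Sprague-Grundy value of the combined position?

9

Stack A is a plain Nim stack of size 7, so its Grundy value is 7.
For stack B, compute g(0), g(1), … with moves {2, 7}:
g(0) = mex{} = 0
g(1) = mex{} = 0
g(2) = mex{0} = 1
g(3) = mex{0} = 1
g(4) = mex{1} = 0
g(5) = mex{1} = 0
g(6) = mex{0} = 1
g(7) = mex{0} = 1
g(8) = mex{0,1} = 2
So g(8) = 2.
Stack C is a plain Nim stack of size 12, so its Grundy value is 12.
By the Sprague-Grundy theorem, the Grundy value of a sum of independent games is the XOR of the component values.
Combined value = 7 ⊕ 2 ⊕ 12 = 9.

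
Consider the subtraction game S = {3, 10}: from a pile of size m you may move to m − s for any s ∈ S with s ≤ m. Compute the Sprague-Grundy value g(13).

0

Compute g(0), g(1), … for moves {3, 10}:
g(0) = mex{} = 0
g(1) = mex{} = 0
g(2) = mex{} = 0
g(3) = mex{0} = 1
g(4) = mex{0} = 1
g(5) = mex{0} = 1
g(6) = mex{1} = 0
g(7) = mex{1} = 0
g(8) = mex{1} = 0
g(9) = mex{0} = 1
g(10) = mex{0} = 1
g(11) = mex{0} = 1
g(12) = mex{0,1} = 2
g(13) = mex{1} = 0
So g(13) = 0.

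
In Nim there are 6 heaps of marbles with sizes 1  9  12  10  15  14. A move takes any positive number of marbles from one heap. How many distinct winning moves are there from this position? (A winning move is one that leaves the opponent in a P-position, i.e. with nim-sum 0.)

5

Bitwise XOR of the heap sizes:
  0001  (1)
  1001  (9)
  1100  (12)
  1010  (10)
  1111  (15)
  1110  (14)
  ----
  1111  (15)
The overall nim-sum is X = 15. A heap of size p has a winning move iff p XOR X < p (reduce it to p XOR X).
  1: 1 XOR 15 = 14 ≥ 1 — no move.
  9: 9 XOR 15 = 6 < 9 — winning move (to 6).
  12: 12 XOR 15 = 3 < 12 — winning move (to 3).
  10: 10 XOR 15 = 5 < 10 — winning move (to 5).
  15: 15 XOR 15 = 0 < 15 — winning move (to 0).
  14: 14 XOR 15 = 1 < 14 — winning move (to 1).
That gives 5 winning moves.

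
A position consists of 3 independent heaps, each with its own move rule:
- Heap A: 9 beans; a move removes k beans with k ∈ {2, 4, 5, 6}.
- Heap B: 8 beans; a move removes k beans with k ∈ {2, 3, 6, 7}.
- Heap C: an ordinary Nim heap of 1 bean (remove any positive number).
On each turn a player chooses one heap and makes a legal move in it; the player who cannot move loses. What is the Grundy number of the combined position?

3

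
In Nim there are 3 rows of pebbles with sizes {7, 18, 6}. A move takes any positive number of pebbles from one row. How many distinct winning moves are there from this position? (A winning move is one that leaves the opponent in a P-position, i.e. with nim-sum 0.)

Compute the nim-sum pairwise:
7 ^ 18 = 21
21 ^ 6 = 19
The overall nim-sum is X = 19. A row of size p has a winning move iff p XOR X < p (reduce it to p XOR X).
  7: 7 XOR 19 = 20 ≥ 7 — no move.
  18: 18 XOR 19 = 1 < 18 — winning move (to 1).
  6: 6 XOR 19 = 21 ≥ 6 — no move.
That gives 1 winning move.

1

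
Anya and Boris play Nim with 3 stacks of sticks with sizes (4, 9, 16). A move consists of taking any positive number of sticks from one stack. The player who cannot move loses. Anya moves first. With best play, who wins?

Anya wins

Nim-sum: 4 XOR 9 XOR 16 = 29.
The nim-sum is 29 ≠ 0, so this is an N-position: the player to move can win; Anya has a winning move.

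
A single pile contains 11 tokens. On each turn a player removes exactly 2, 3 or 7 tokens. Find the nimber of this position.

0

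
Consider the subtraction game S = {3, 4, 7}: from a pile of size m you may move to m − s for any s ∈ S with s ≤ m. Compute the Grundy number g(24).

Grundy values for subtraction set {3, 4, 7}:
k:     0  1  2  3  4  5  6  7  8  9 10 11 12 13 14 15 16 17 18 19 20 21 22 23 24
g(k):  0  0  0  1  1  1  2  2  2  3  0  0  0  1  1  1  2  2  2  3  0  0  0  1  1
So g(24) = 1.

1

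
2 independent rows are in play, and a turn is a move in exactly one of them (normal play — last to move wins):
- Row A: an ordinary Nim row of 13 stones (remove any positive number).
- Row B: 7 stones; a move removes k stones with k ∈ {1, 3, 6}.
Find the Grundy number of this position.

Row A is a plain Nim row of size 13, so its Grundy value is 13.
Grundy values for row B (subtraction set {1, 3, 6}):
g(0) = mex{} = 0
g(1) = mex{0} = 1
g(2) = mex{1} = 0
g(3) = mex{0} = 1
g(4) = mex{1} = 0
g(5) = mex{0} = 1
g(6) = mex{0,1} = 2
g(7) = mex{0,1,2} = 3
So g(7) = 3.
The value of a disjunctive sum is the nim-sum of the parts.
Combined value = 13 ⊕ 3 = 14.

14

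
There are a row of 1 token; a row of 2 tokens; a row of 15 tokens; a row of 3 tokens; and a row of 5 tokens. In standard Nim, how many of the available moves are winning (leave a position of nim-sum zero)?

1

Compute the nim-sum pairwise:
1 ^ 2 = 3
3 ^ 15 = 12
12 ^ 3 = 15
15 ^ 5 = 10
The overall nim-sum is X = 10. A row of size p has a winning move iff p XOR X < p (reduce it to p XOR X).
  1: 1 XOR 10 = 11 ≥ 1 — no move.
  2: 2 XOR 10 = 8 ≥ 2 — no move.
  15: 15 XOR 10 = 5 < 15 — winning move (to 5).
  3: 3 XOR 10 = 9 ≥ 3 — no move.
  5: 5 XOR 10 = 15 ≥ 5 — no move.
That gives 1 winning move.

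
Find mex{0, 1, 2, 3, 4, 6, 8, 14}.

The values 0, 1, 2, 3, 4 are all present; 5 is the first non-negative integer missing from the set.

5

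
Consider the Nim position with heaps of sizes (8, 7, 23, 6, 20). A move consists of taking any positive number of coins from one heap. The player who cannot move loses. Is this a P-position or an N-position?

Nim-sum: 8 ^ 7 ^ 23 ^ 6 ^ 20 = 10.
The nim-sum is 10 ≠ 0, so this is an N-position: the player to move can win.

N-position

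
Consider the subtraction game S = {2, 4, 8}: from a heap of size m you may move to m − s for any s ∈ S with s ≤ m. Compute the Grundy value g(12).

0

Grundy values for subtraction set {2, 4, 8}:
g(0) = mex{} = 0
g(1) = mex{} = 0
g(2) = mex{0} = 1
g(3) = mex{0} = 1
g(4) = mex{0,1} = 2
g(5) = mex{0,1} = 2
g(6) = mex{1,2} = 0
g(7) = mex{1,2} = 0
g(8) = mex{0,2} = 1
g(9) = mex{0,2} = 1
g(10) = mex{0,1} = 2
g(11) = mex{0,1} = 2
g(12) = mex{1,2} = 0
So g(12) = 0.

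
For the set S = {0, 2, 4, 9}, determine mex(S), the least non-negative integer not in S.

1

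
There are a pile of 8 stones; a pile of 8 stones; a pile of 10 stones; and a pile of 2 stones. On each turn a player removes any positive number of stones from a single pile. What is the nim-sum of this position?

Compute the nim-sum pairwise:
8 ⊕ 8 = 0
0 ⊕ 10 = 10
10 ⊕ 2 = 8

8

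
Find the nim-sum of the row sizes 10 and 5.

15

Compute the nim-sum pairwise:
10 ^ 5 = 15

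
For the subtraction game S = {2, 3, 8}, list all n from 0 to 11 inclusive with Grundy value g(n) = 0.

0, 1, 5, 6, 10, 11

Grundy values for subtraction set {2, 3, 8}:
k:     0  1  2  3  4  5  6  7  8  9 10 11
g(k):  0  0  1  1  2  0  0  1  1  2  0  0
The P-positions (g = 0) in 0..11 are 0, 1, 5, 6, 10, 11.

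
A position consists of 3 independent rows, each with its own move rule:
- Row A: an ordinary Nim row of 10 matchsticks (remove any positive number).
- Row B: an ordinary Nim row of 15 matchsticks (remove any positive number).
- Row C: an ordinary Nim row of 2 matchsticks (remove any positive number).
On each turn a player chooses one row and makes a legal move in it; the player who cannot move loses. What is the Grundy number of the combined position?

Row A is a plain Nim row of size 10, so its Grundy value is 10.
Row B is a plain Nim row of size 15, so its Grundy value is 15.
Row C is a plain Nim row of size 2, so its Grundy value is 2.
By the Sprague-Grundy theorem, the Grundy value of a sum of independent games is the XOR of the component values.
Combined value = 10 ⊕ 15 ⊕ 2 = 7.

7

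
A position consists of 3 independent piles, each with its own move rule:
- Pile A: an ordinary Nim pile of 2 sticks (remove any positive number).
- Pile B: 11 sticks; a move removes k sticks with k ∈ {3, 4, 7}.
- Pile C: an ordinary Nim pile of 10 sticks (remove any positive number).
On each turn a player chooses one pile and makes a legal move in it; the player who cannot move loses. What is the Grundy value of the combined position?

Pile A is a plain Nim pile of size 2, so its Grundy value is 2.
Build the Grundy sequence for pile B with g(k) = mex{g(k−s) : s ∈ {3, 4, 7}, s ≤ k}:
k:     0  1  2  3  4  5  6  7  8  9 10 11
g(k):  0  0  0  1  1  1  2  2  2  3  0  0
So g(11) = 0.
Pile C is a plain Nim pile of size 10, so its Grundy value is 10.
The value of a disjunctive sum is the nim-sum of the parts.
Combined value = 2 ⊕ 0 ⊕ 10 = 8.

8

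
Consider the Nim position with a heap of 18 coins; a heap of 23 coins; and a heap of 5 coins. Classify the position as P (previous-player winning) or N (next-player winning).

Compute the nim-sum pairwise:
18 ^ 23 = 5
5 ^ 5 = 0
The nim-sum is 0, so this is a P-position: the player to move is in a losing position under optimal play.

P-position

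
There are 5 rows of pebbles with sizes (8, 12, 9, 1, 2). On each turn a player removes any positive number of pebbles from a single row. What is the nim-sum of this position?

14

In binary:
  1000  (8)
  1100  (12)
  1001  (9)
  0001  (1)
  0010  (2)
  ----
  1110  (14)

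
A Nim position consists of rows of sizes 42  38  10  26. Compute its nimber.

28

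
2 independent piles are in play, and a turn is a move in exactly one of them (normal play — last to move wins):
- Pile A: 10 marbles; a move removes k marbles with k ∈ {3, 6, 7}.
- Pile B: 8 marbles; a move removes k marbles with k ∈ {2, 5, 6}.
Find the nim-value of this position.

For pile A, compute g(0), g(1), … with moves {3, 6, 7}:
k:     0  1  2  3  4  5  6  7  8  9 10
g(k):  0  0  0  1  1  1  2  2  2  3  0
So g(10) = 0.
Grundy values for pile B (subtraction set {2, 5, 6}):
k:     0  1  2  3  4  5  6  7  8
g(k):  0  0  1  1  0  2  1  3  0
So g(8) = 0.
By the Sprague-Grundy theorem, the Grundy value of a sum of independent games is the XOR of the component values.
Combined value = 0 ⊕ 0 = 0.

0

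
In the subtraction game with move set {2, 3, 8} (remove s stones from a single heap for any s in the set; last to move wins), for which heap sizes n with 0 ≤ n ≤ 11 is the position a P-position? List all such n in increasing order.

0, 1, 5, 6, 10, 11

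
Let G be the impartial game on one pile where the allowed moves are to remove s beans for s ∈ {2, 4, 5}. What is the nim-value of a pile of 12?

2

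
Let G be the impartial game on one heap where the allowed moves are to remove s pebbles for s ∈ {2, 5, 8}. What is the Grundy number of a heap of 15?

Grundy values for subtraction set {2, 5, 8}:
k:     0  1  2  3  4  5  6  7  8  9 10 11 12 13 14 15
g(k):  0  0  1  1  0  2  1  0  2  1  0  0  1  1  0  2
So g(15) = 2.

2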